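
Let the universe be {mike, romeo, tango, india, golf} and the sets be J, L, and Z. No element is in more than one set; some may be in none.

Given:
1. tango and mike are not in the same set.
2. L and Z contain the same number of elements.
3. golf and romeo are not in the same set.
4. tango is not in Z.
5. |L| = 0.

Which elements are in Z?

Z = {}

From (4): tango ∉ Z.
(5): L already has 0, so the rest are out.
Suppose mike ∈ Z: no assignment then satisfies all the clues, so mike ∉ Z.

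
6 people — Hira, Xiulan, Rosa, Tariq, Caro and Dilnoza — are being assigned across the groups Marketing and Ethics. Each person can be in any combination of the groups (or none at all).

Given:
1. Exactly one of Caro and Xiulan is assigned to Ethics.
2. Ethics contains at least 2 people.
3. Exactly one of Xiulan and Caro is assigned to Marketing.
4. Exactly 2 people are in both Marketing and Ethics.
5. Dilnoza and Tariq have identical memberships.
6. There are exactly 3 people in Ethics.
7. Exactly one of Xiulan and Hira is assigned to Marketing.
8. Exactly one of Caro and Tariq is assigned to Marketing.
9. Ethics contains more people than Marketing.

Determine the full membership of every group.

Marketing = {Caro, Hira}; Ethics = {Caro, Hira, Rosa}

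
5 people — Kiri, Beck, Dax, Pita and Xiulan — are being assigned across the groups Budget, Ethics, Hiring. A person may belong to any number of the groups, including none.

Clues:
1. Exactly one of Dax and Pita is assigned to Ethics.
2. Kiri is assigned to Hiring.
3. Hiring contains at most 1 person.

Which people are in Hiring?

Hiring = {Kiri}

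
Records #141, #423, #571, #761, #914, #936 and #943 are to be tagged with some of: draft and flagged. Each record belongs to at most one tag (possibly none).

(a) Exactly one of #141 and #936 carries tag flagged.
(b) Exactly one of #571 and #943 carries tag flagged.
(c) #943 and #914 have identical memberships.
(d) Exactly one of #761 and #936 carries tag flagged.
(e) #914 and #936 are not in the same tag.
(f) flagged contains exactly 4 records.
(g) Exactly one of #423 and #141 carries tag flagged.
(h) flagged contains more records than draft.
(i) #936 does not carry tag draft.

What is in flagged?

flagged = {#141, #761, #914, #943}

From (i): #936 ∉ draft.
Suppose #141 ∉ flagged: no assignment then satisfies all the clues, so #141 ∈ flagged.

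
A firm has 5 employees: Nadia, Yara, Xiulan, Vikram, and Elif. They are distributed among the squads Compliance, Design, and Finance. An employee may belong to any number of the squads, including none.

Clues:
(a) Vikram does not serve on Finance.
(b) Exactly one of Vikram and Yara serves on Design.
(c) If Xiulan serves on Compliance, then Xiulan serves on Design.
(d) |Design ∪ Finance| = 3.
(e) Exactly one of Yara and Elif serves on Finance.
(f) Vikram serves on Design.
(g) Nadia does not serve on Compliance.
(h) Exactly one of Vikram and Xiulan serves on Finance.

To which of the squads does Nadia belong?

Nadia: none

From (a): Vikram ∉ Finance.
From (f): Vikram ∈ Design.
From (g): Nadia ∉ Compliance.
(b) (exactly one): Yara ∉ Design.
(h) (exactly one): Xiulan ∈ Finance.
Suppose Nadia ∈ Design: no assignment then satisfies all the clues, so Nadia ∉ Design.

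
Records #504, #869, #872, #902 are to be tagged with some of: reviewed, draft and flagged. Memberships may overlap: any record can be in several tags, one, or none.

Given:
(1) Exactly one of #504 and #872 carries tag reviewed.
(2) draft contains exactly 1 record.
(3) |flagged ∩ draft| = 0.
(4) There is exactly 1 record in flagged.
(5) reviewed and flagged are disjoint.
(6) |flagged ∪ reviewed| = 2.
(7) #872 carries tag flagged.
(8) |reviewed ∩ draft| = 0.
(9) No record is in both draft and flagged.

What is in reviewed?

reviewed = {#504}

From (7): #872 ∈ flagged.
(4): flagged already has 1, so the rest are out.
(5) (disjoint): #872 ∉ reviewed.
(9) (disjoint): #872 ∉ draft.
(1) (exactly one): #504 ∈ reviewed.
Suppose #869 ∈ reviewed: no assignment then satisfies all the clues, so #869 ∉ reviewed.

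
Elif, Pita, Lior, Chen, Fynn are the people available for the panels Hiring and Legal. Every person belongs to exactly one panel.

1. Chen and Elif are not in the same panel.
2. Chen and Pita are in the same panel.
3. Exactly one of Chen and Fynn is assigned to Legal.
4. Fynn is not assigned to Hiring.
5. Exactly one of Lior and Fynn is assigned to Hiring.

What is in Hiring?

Hiring = {Chen, Lior, Pita}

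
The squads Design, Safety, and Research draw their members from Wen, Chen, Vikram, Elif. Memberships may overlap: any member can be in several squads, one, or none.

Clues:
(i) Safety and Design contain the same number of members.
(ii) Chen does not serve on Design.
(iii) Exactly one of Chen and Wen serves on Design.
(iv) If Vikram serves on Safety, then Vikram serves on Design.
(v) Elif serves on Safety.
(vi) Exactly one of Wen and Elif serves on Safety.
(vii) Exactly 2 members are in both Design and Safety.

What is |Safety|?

3

From (ii): Chen ∉ Design.
From (v): Elif ∈ Safety.
(iii) (exactly one): Wen ∈ Design.
(vi) (exactly one): Wen ∉ Safety.
Suppose Chen ∉ Safety: no assignment then satisfies all the clues, so Chen ∈ Safety.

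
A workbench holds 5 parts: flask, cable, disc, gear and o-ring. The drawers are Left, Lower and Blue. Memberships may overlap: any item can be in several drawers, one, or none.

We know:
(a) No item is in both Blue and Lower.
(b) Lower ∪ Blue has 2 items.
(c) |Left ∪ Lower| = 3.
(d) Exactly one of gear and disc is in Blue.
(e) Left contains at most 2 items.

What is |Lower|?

1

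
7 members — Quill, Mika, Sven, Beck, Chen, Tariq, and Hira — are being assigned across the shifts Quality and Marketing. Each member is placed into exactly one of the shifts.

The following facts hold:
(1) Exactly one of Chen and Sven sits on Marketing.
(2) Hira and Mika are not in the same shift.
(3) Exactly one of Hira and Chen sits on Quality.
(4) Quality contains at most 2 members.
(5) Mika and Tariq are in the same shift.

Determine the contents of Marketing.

Marketing = {Beck, Chen, Mika, Quill, Tariq}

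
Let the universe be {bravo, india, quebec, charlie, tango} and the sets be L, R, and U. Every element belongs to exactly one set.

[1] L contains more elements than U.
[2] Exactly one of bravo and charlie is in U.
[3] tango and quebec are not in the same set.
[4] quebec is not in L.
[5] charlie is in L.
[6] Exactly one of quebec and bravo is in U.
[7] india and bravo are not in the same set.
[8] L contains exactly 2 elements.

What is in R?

From (4): quebec ∉ L.
From (5): charlie ∈ L.
(2) (exactly one): bravo ∈ U.
(6) (exactly one): quebec ∉ U.
(7): india ∉ U.
Only one set left: quebec ∈ R.
(3): tango ∉ R.
Suppose india ∉ R: no assignment then satisfies all the clues, so india ∈ R.

R = {india, quebec}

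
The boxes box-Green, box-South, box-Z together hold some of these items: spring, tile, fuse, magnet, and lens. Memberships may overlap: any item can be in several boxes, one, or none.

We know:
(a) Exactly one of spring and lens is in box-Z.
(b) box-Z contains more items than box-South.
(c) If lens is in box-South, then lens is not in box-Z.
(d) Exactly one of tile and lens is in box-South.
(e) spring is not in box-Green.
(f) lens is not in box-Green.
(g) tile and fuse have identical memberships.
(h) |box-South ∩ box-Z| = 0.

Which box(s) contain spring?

spring: box-Z

From (e): spring ∉ box-Green.
From (f): lens ∉ box-Green.
Suppose spring ∈ box-South: no assignment then satisfies all the clues, so spring ∉ box-South.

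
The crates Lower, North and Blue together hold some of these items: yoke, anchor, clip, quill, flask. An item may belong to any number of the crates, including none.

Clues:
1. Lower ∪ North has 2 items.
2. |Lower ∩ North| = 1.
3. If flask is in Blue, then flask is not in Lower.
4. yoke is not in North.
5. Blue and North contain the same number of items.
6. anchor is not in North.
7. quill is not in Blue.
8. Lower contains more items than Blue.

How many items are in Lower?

From (4): yoke ∉ North.
From (6): anchor ∉ North.
From (7): quill ∉ Blue.

2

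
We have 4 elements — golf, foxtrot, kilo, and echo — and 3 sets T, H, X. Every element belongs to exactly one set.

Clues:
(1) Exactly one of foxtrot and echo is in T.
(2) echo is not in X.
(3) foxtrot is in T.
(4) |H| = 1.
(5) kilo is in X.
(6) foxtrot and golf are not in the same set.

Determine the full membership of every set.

From (2): echo ∉ X.
From (3): foxtrot ∈ T.
From (5): kilo ∈ X.
(1) (exactly one): echo ∉ T.
(6): golf ∉ T.
Only one set left: echo ∈ H.
(4): H already has 1, so the rest are out.
Only one set left: golf ∈ X.

T = {foxtrot}; H = {echo}; X = {golf, kilo}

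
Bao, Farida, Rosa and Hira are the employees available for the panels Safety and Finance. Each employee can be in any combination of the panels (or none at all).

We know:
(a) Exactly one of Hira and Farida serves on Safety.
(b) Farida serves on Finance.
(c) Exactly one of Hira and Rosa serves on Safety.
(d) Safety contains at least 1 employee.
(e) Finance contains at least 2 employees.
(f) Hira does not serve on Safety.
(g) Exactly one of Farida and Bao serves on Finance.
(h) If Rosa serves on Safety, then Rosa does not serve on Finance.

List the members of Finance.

Finance = {Farida, Hira}

From (b): Farida ∈ Finance.
From (f): Hira ∉ Safety.
(a) (exactly one): Farida ∈ Safety.
(c) (exactly one): Rosa ∈ Safety.
(g) (exactly one): Bao ∉ Finance.
(h): Rosa ∉ Finance.
(e): only 2 candidates remain for Finance, so all are in.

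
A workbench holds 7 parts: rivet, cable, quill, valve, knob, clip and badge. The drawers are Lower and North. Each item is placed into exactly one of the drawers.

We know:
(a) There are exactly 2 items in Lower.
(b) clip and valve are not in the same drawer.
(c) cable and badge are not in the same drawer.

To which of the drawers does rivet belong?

rivet: North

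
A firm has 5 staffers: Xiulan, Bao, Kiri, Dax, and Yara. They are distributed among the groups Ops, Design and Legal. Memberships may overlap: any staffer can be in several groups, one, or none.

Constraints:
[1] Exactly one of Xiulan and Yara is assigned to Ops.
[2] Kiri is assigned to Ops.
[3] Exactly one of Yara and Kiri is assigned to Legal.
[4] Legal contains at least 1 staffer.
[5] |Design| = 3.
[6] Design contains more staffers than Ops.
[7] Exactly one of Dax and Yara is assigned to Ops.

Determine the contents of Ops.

Ops = {Kiri, Yara}

From (2): Kiri ∈ Ops.
Suppose Xiulan ∈ Ops: no assignment then satisfies all the clues, so Xiulan ∉ Ops.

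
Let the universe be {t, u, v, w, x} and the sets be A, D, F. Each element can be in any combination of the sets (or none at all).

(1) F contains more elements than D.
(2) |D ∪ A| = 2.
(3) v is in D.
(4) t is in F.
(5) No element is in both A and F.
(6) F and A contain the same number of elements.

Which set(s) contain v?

From (3): v ∈ D.
From (4): t ∈ F.
(5) (disjoint): t ∉ A.
Suppose v ∉ A: no assignment then satisfies all the clues, so v ∈ A.

v: A, D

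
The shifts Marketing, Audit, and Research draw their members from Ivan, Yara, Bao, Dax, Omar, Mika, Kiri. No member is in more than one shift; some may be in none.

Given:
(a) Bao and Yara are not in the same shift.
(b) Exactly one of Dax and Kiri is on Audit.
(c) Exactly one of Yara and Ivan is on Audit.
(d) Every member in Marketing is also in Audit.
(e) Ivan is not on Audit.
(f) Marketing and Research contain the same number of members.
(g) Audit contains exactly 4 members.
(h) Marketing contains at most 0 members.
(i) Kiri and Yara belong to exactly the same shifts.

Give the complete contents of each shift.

From (e): Ivan ∉ Audit.
(c) (exactly one): Yara ∈ Audit.
(d) contrapositive: Ivan ∉ Marketing.
(h): Marketing already has 0, so the rest are out.
(i): Kiri matches Yara: Kiri ∈ Audit.
(a): Bao ∉ Audit.
(b) (exactly one): Dax ∉ Audit.
(g): only 4 candidates remain for Audit, so all are in.
Suppose Ivan ∈ Research: no assignment then satisfies all the clues, so Ivan ∉ Research.

Marketing = {}; Audit = {Kiri, Mika, Omar, Yara}; Research = {}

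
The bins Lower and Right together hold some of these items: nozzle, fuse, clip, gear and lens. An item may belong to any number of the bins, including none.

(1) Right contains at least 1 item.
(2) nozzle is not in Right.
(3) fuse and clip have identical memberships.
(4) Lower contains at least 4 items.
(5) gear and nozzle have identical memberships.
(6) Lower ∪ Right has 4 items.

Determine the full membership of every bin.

Lower = {clip, fuse, gear, nozzle}; Right = {clip, fuse}

From (2): nozzle ∉ Right.
(5): gear matches nozzle: gear ∉ Right.
Suppose nozzle ∉ Lower: no assignment then satisfies all the clues, so nozzle ∈ Lower.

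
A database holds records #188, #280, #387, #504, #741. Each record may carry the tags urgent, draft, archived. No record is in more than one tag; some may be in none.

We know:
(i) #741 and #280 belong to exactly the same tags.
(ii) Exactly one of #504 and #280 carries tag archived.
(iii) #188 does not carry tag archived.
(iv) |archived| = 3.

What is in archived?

archived = {#280, #387, #741}

From (iii): #188 ∉ archived.
Suppose #280 ∉ archived: no assignment then satisfies all the clues, so #280 ∈ archived.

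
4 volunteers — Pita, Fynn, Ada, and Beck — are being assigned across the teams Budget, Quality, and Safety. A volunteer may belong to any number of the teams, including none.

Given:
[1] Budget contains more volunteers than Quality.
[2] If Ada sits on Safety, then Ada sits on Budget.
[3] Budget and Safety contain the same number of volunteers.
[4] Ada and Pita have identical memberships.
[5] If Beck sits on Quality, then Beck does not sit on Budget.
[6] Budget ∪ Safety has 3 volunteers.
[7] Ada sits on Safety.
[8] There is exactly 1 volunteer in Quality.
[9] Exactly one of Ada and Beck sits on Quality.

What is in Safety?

Safety = {Ada, Fynn, Pita}

From (7): Ada ∈ Safety.
(2): Ada ∈ Budget.
(4): Pita matches Ada: Pita ∈ Budget.
(4): Pita matches Ada: Pita ∈ Safety.
Suppose Fynn ∉ Safety: no assignment then satisfies all the clues, so Fynn ∈ Safety.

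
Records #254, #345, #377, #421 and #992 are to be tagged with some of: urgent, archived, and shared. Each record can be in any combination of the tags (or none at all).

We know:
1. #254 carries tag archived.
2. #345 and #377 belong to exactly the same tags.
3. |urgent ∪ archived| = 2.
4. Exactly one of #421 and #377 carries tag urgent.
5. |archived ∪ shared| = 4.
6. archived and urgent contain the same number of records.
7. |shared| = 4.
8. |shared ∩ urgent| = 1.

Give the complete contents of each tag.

urgent = {#421}; archived = {#254}; shared = {#254, #345, #377, #421}

From (1): #254 ∈ archived.
Suppose #254 ∈ urgent: no assignment then satisfies all the clues, so #254 ∉ urgent.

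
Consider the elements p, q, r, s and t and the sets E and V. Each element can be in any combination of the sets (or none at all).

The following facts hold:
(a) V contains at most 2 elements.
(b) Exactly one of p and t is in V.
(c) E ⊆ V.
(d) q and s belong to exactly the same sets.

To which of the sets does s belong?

s: none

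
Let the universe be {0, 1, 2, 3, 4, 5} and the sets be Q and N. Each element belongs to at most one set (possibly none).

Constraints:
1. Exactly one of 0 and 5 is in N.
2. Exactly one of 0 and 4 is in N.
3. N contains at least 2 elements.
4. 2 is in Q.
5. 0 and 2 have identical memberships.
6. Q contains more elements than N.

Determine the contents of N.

N = {4, 5}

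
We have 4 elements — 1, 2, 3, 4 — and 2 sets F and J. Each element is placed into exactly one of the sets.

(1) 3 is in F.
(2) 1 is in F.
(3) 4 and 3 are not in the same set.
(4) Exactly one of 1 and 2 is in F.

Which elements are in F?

F = {1, 3}

From (1): 3 ∈ F.
From (2): 1 ∈ F.
(3): 4 ∉ F.
(4) (exactly one): 2 ∉ F.
Only one set left: 2 ∈ J.
Only one set left: 4 ∈ J.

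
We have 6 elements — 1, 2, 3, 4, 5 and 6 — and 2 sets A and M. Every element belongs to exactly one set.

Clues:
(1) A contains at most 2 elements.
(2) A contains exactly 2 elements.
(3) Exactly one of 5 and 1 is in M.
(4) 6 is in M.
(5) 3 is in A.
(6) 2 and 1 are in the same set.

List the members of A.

A = {3, 5}

From (4): 6 ∈ M.
From (5): 3 ∈ A.
Suppose 1 ∈ A: no assignment then satisfies all the clues, so 1 ∉ A.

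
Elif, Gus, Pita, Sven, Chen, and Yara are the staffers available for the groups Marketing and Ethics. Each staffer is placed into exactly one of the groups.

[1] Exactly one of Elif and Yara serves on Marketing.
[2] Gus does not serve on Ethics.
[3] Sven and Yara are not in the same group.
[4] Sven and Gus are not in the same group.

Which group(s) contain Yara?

From (2): Gus ∉ Ethics.
Only one group left: Gus ∈ Marketing.
(4): Sven ∉ Marketing.
Only one group left: Sven ∈ Ethics.
(3): Yara ∉ Ethics.
Only one group left: Yara ∈ Marketing.
(1) (exactly one): Elif ∉ Marketing.
Only one group left: Elif ∈ Ethics.

Yara: Marketing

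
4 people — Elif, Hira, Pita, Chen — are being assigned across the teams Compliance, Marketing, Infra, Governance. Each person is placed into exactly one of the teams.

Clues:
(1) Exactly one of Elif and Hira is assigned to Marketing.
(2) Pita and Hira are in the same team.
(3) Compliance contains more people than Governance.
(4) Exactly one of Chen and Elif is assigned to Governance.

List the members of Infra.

Infra = {}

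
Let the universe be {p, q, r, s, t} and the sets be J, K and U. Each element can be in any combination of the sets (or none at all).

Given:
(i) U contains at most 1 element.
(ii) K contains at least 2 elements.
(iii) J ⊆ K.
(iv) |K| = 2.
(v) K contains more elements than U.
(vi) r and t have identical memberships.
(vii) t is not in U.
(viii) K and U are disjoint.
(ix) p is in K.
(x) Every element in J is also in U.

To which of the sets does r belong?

r: none

From (vii): t ∉ U.
From (ix): p ∈ K.
(vi): r matches t: r ∉ U.
(viii) (disjoint): p ∉ U.
(x) contrapositive: p ∉ J.
(x) contrapositive: r ∉ J.
(x) contrapositive: t ∉ J.
Suppose r ∈ K: no assignment then satisfies all the clues, so r ∉ K.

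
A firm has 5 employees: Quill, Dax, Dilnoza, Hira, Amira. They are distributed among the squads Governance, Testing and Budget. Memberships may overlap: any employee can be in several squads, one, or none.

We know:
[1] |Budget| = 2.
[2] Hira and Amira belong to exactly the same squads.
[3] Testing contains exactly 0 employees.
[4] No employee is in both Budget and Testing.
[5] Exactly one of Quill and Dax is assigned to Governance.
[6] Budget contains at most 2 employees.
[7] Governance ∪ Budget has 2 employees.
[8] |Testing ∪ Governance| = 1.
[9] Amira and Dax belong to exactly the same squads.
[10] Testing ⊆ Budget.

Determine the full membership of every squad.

Governance = {Quill}; Testing = {}; Budget = {Dilnoza, Quill}

(3): Testing already has 0, so the rest are out.
Suppose Quill ∉ Governance: no assignment then satisfies all the clues, so Quill ∈ Governance.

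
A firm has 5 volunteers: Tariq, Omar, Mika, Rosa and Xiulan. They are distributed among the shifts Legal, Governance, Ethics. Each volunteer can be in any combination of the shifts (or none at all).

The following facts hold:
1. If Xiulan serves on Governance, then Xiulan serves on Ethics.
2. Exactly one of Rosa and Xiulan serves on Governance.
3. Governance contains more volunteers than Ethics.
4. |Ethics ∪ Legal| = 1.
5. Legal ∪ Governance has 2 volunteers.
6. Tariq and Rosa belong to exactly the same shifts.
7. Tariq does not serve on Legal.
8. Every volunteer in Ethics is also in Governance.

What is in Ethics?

Ethics = {Xiulan}

From (7): Tariq ∉ Legal.
(6): Rosa matches Tariq: Rosa ∉ Legal.
Suppose Tariq ∈ Ethics: no assignment then satisfies all the clues, so Tariq ∉ Ethics.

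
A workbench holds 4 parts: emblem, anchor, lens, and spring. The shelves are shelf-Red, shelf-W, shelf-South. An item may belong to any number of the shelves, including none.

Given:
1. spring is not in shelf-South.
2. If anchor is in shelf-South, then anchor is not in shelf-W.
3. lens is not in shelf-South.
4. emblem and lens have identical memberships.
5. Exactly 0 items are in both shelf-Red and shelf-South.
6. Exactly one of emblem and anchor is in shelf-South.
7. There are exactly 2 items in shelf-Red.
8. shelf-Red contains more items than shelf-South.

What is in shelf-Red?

shelf-Red = {emblem, lens}

From (1): spring ∉ shelf-South.
From (3): lens ∉ shelf-South.
(4): emblem matches lens: emblem ∉ shelf-South.
(6) (exactly one): anchor ∈ shelf-South.
(2): anchor ∉ shelf-W.
Suppose emblem ∉ shelf-Red: no assignment then satisfies all the clues, so emblem ∈ shelf-Red.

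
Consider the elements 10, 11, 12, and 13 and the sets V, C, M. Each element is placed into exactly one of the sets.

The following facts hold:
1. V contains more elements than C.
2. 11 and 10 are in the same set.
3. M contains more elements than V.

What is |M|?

3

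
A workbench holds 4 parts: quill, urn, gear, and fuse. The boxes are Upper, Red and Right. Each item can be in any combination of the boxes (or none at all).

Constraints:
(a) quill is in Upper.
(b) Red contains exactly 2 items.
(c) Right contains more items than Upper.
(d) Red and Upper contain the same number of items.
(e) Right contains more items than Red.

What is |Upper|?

2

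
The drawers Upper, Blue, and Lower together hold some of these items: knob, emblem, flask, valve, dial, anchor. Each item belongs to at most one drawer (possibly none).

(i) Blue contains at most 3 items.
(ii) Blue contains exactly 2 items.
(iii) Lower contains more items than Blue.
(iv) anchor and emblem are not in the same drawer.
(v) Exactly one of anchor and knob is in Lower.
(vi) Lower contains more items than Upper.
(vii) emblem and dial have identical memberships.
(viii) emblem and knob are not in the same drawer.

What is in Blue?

Blue = {dial, emblem}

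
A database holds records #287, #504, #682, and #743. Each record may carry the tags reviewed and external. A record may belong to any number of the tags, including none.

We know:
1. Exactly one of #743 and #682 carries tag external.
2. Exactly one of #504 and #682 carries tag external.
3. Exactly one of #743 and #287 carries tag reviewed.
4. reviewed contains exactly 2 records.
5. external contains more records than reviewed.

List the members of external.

external = {#287, #504, #743}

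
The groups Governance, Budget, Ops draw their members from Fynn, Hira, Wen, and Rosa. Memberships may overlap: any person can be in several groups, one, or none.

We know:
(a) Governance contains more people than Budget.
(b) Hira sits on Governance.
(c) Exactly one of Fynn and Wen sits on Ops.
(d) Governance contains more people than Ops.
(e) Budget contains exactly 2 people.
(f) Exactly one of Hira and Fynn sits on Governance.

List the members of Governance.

From (b): Hira ∈ Governance.
(f) (exactly one): Fynn ∉ Governance.
Suppose Wen ∉ Governance: no assignment then satisfies all the clues, so Wen ∈ Governance.

Governance = {Hira, Rosa, Wen}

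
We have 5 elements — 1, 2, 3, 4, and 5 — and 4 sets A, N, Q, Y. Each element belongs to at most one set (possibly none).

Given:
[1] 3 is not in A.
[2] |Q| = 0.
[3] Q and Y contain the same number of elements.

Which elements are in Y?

Y = {}

From (1): 3 ∉ A.
(2): Q already has 0, so the rest are out.
Suppose 1 ∈ Y: no assignment then satisfies all the clues, so 1 ∉ Y.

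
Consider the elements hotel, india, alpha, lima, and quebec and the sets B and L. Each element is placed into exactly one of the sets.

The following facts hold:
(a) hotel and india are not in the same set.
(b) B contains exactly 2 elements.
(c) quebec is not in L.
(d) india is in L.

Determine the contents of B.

B = {hotel, quebec}

From (c): quebec ∉ L.
From (d): india ∈ L.
(a): hotel ∉ L.
Only one set left: hotel ∈ B.
Only one set left: quebec ∈ B.
(b): B already has 2, so the rest are out.
Only one set left: alpha ∈ L.
Only one set left: lima ∈ L.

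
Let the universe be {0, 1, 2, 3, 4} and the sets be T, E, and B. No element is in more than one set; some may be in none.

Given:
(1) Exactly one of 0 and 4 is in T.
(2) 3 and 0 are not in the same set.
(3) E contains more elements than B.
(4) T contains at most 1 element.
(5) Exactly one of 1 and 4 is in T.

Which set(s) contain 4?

4: T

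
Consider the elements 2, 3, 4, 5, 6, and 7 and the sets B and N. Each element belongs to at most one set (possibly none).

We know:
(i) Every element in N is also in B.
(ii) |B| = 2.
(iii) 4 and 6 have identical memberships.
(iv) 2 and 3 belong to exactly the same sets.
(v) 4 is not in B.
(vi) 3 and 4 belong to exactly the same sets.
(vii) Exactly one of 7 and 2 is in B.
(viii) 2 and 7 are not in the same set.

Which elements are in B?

B = {5, 7}

From (v): 4 ∉ B.
(i) contrapositive: 4 ∉ N.
(iii): 6 matches 4: 6 ∉ B.
(iii): 6 matches 4: 6 ∉ N.
(vi): 3 matches 4: 3 ∉ B.
(vi): 3 matches 4: 3 ∉ N.
(iv): 2 matches 3: 2 ∉ B.
(iv): 2 matches 3: 2 ∉ N.
(vii) (exactly one): 7 ∈ B.
(ii): only 2 candidates remain for B, so all are in.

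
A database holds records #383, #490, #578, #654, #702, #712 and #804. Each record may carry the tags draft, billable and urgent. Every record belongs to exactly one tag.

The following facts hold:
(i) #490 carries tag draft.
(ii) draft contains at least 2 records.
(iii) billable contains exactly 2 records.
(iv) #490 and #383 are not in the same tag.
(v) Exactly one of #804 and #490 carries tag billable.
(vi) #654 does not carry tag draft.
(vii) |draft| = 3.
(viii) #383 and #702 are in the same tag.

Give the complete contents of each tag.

draft = {#490, #578, #712}; billable = {#654, #804}; urgent = {#383, #702}

From (i): #490 ∈ draft.
From (vi): #654 ∉ draft.
(iv): #383 ∉ draft.
(v) (exactly one): #804 ∈ billable.
(viii): #702 matches #383: #702 ∉ draft.
(vii): only 3 candidates remain for draft, so all are in.
Suppose #383 ∈ billable: no assignment then satisfies all the clues, so #383 ∉ billable.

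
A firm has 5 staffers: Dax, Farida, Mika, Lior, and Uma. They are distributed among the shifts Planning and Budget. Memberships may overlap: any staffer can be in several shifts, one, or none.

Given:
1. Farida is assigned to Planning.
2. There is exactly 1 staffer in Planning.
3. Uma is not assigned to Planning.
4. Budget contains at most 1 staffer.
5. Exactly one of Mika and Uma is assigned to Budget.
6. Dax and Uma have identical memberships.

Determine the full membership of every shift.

Planning = {Farida}; Budget = {Mika}

From (1): Farida ∈ Planning.
From (3): Uma ∉ Planning.
(2): Planning already has 1, so the rest are out.
Suppose Dax ∈ Budget: no assignment then satisfies all the clues, so Dax ∉ Budget.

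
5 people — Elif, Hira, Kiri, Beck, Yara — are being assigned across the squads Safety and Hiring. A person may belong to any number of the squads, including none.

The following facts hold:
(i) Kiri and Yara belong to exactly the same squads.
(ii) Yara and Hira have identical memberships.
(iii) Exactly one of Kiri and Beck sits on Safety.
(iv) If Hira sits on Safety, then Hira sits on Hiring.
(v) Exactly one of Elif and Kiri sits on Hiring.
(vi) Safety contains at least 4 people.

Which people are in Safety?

Safety = {Elif, Hira, Kiri, Yara}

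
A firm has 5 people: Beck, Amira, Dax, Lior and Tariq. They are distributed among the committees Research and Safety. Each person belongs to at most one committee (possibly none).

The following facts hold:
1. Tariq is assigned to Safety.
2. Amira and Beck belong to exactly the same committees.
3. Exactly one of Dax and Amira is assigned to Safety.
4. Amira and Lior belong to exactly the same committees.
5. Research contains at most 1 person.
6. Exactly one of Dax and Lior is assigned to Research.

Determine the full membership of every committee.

Research = {Dax}; Safety = {Amira, Beck, Lior, Tariq}

From (1): Tariq ∈ Safety.
Suppose Beck ∈ Research: no assignment then satisfies all the clues, so Beck ∉ Research.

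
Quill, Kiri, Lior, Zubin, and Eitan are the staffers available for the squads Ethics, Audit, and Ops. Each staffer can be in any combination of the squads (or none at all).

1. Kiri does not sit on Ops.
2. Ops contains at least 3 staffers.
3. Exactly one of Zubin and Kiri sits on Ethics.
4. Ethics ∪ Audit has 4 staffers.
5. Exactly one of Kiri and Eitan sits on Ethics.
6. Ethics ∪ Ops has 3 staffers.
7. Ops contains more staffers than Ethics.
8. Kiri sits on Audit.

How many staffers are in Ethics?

2

From (1): Kiri ∉ Ops.
From (8): Kiri ∈ Audit.
Suppose Quill ∈ Ethics: no assignment then satisfies all the clues, so Quill ∉ Ethics.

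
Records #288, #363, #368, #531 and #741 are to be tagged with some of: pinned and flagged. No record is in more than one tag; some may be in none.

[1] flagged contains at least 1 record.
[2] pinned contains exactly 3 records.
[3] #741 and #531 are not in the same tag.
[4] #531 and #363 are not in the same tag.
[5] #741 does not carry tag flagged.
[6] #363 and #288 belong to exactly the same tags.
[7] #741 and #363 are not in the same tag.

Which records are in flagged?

flagged = {#531}

From (5): #741 ∉ flagged.
Suppose #288 ∈ flagged: no assignment then satisfies all the clues, so #288 ∉ flagged.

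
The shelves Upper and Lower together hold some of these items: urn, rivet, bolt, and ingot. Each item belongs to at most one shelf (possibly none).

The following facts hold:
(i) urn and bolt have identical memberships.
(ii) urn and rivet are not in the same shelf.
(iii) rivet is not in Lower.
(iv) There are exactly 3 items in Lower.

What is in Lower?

Lower = {bolt, ingot, urn}

From (iii): rivet ∉ Lower.
(iv): only 3 candidates remain for Lower, so all are in.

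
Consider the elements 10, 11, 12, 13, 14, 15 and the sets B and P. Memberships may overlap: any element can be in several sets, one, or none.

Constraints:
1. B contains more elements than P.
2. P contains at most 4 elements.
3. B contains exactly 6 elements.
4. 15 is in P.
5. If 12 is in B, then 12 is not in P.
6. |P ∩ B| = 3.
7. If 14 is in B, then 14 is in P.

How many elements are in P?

3

From (4): 15 ∈ P.
(3): only 6 candidates remain for B, so all are in.
(5): 12 ∉ P.
(7): 14 ∈ P.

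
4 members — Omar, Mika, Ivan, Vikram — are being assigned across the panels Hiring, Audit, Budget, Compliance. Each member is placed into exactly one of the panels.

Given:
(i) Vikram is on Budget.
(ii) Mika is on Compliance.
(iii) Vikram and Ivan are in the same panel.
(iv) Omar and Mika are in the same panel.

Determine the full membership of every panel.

From (i): Vikram ∈ Budget.
From (ii): Mika ∈ Compliance.
(iii): Ivan matches Vikram: Ivan ∉ Hiring.
(iii): Ivan matches Vikram: Ivan ∉ Audit.
(iii): Ivan matches Vikram: Ivan ∈ Budget.
(iv): Omar matches Mika: Omar ∉ Hiring.
(iv): Omar matches Mika: Omar ∉ Audit.
(iv): Omar matches Mika: Omar ∉ Budget.
(iv): Omar matches Mika: Omar ∈ Compliance.

Hiring = {}; Audit = {}; Budget = {Ivan, Vikram}; Compliance = {Mika, Omar}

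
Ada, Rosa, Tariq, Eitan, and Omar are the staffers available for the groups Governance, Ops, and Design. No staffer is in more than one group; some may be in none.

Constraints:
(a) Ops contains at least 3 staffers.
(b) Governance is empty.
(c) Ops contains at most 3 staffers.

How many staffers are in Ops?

3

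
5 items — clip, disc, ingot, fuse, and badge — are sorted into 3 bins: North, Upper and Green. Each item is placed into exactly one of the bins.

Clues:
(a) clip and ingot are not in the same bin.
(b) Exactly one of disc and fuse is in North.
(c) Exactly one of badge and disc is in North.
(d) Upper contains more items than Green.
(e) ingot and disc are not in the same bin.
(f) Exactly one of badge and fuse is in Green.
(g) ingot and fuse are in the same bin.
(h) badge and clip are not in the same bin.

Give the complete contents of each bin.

North = {clip, disc}; Upper = {fuse, ingot}; Green = {badge}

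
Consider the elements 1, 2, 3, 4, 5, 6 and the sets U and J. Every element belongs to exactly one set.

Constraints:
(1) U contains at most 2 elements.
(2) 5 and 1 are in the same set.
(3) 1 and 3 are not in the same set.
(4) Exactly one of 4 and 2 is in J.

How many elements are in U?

2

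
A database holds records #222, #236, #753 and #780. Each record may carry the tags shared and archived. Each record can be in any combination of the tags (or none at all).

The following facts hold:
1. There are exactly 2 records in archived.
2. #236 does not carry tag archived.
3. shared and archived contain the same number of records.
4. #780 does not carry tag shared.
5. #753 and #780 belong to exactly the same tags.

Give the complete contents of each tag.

shared = {#222, #236}; archived = {#753, #780}

From (2): #236 ∉ archived.
From (4): #780 ∉ shared.
(5): #753 matches #780: #753 ∉ shared.
Suppose #222 ∉ shared: no assignment then satisfies all the clues, so #222 ∈ shared.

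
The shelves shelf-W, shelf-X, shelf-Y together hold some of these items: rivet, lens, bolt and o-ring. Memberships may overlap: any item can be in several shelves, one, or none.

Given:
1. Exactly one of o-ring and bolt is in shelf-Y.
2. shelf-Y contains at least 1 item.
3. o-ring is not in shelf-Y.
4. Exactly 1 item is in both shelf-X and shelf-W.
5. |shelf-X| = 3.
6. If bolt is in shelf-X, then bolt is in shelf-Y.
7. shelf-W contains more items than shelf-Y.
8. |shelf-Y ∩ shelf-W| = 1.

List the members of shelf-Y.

shelf-Y = {bolt}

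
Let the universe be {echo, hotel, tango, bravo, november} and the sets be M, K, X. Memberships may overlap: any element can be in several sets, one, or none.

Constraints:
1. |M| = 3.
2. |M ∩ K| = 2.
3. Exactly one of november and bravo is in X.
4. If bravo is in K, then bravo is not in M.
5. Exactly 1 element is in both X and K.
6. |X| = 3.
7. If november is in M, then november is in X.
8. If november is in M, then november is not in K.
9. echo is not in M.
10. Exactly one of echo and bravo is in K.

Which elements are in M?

From (9): echo ∉ M.
Suppose hotel ∉ M: no assignment then satisfies all the clues, so hotel ∈ M.

M = {hotel, november, tango}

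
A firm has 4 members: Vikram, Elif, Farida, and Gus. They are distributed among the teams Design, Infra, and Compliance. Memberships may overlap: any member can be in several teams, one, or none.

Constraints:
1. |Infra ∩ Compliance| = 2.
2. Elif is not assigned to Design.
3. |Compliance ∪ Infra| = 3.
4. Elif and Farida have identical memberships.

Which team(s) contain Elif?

Elif: Compliance, Infra

From (2): Elif ∉ Design.
(4): Farida matches Elif: Farida ∉ Design.
Suppose Elif ∉ Infra: no assignment then satisfies all the clues, so Elif ∈ Infra.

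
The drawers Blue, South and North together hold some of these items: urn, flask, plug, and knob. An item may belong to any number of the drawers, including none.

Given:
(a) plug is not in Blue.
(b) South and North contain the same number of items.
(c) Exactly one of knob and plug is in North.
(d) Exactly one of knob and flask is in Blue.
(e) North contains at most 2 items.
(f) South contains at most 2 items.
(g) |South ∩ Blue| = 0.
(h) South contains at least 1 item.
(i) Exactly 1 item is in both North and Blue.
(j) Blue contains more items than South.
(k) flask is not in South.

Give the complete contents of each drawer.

Blue = {knob, urn}; South = {plug}; North = {knob}

From (a): plug ∉ Blue.
From (k): flask ∉ South.
Suppose urn ∉ Blue: no assignment then satisfies all the clues, so urn ∈ Blue.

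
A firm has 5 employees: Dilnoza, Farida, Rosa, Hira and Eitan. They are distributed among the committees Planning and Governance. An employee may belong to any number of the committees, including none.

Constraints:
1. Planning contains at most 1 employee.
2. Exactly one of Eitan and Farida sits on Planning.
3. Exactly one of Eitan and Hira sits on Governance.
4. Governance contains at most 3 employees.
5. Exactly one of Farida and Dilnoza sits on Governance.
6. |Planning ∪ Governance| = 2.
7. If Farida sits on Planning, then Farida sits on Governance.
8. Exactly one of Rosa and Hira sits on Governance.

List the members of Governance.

Governance = {Farida, Hira}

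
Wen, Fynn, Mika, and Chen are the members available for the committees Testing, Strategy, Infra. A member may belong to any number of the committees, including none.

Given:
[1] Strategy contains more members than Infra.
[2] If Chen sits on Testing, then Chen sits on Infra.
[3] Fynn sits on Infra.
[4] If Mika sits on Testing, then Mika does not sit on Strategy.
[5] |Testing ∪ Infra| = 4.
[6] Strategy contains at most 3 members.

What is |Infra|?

2

From (3): Fynn ∈ Infra.
Suppose Wen ∉ Testing: no assignment then satisfies all the clues, so Wen ∈ Testing.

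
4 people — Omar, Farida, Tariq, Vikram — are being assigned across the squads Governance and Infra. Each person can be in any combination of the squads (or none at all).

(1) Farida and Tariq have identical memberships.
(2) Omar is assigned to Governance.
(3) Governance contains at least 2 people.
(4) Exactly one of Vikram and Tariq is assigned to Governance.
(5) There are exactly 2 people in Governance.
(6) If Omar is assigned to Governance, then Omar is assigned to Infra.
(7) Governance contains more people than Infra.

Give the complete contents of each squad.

Governance = {Omar, Vikram}; Infra = {Omar}

From (2): Omar ∈ Governance.
(6): Omar ∈ Infra.
Suppose Farida ∈ Governance: no assignment then satisfies all the clues, so Farida ∉ Governance.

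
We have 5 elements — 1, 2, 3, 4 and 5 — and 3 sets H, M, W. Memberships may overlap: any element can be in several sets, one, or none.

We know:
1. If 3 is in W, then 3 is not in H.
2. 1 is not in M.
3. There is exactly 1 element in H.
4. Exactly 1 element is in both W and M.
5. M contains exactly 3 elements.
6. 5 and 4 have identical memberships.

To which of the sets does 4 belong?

4: M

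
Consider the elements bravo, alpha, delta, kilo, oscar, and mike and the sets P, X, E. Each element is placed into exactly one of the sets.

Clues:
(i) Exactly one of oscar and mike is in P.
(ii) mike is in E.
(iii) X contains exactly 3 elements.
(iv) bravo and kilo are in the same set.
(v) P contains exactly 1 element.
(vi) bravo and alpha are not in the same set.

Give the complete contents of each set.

P = {oscar}; X = {bravo, delta, kilo}; E = {alpha, mike}

From (ii): mike ∈ E.
(i) (exactly one): oscar ∈ P.
(v): P already has 1, so the rest are out.
Suppose bravo ∉ X: no assignment then satisfies all the clues, so bravo ∈ X.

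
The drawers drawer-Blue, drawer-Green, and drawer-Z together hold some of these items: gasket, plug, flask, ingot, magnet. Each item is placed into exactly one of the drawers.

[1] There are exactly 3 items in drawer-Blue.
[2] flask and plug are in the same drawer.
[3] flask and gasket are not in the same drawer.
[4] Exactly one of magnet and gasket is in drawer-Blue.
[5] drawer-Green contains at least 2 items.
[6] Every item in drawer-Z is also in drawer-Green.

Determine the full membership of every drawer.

drawer-Blue = {flask, magnet, plug}; drawer-Green = {gasket, ingot}; drawer-Z = {}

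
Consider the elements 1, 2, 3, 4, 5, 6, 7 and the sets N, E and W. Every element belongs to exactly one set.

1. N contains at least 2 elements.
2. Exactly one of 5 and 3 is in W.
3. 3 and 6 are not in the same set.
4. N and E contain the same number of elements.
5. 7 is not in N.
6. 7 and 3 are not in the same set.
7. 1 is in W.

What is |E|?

2

From (5): 7 ∉ N.
From (7): 1 ∈ W.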